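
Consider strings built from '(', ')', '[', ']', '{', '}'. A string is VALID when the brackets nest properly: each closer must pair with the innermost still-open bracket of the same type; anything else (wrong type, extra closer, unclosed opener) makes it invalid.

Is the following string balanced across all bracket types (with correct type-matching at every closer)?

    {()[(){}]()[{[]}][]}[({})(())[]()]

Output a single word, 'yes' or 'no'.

Answer: yes

Derivation:
pos 0: push '{'; stack = {
pos 1: push '('; stack = {(
pos 2: ')' matches '('; pop; stack = {
pos 3: push '['; stack = {[
pos 4: push '('; stack = {[(
pos 5: ')' matches '('; pop; stack = {[
pos 6: push '{'; stack = {[{
pos 7: '}' matches '{'; pop; stack = {[
pos 8: ']' matches '['; pop; stack = {
pos 9: push '('; stack = {(
pos 10: ')' matches '('; pop; stack = {
pos 11: push '['; stack = {[
pos 12: push '{'; stack = {[{
pos 13: push '['; stack = {[{[
pos 14: ']' matches '['; pop; stack = {[{
pos 15: '}' matches '{'; pop; stack = {[
pos 16: ']' matches '['; pop; stack = {
pos 17: push '['; stack = {[
pos 18: ']' matches '['; pop; stack = {
pos 19: '}' matches '{'; pop; stack = (empty)
pos 20: push '['; stack = [
pos 21: push '('; stack = [(
pos 22: push '{'; stack = [({
pos 23: '}' matches '{'; pop; stack = [(
pos 24: ')' matches '('; pop; stack = [
pos 25: push '('; stack = [(
pos 26: push '('; stack = [((
pos 27: ')' matches '('; pop; stack = [(
pos 28: ')' matches '('; pop; stack = [
pos 29: push '['; stack = [[
pos 30: ']' matches '['; pop; stack = [
pos 31: push '('; stack = [(
pos 32: ')' matches '('; pop; stack = [
pos 33: ']' matches '['; pop; stack = (empty)
end: stack empty → VALID
Verdict: properly nested → yes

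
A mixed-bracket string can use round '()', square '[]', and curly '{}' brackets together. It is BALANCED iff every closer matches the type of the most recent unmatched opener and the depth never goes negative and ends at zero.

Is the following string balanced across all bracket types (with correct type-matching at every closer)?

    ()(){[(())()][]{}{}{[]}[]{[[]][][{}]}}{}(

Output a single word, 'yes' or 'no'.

pos 0: push '('; stack = (
pos 1: ')' matches '('; pop; stack = (empty)
pos 2: push '('; stack = (
pos 3: ')' matches '('; pop; stack = (empty)
pos 4: push '{'; stack = {
pos 5: push '['; stack = {[
pos 6: push '('; stack = {[(
pos 7: push '('; stack = {[((
pos 8: ')' matches '('; pop; stack = {[(
pos 9: ')' matches '('; pop; stack = {[
pos 10: push '('; stack = {[(
pos 11: ')' matches '('; pop; stack = {[
pos 12: ']' matches '['; pop; stack = {
pos 13: push '['; stack = {[
pos 14: ']' matches '['; pop; stack = {
pos 15: push '{'; stack = {{
pos 16: '}' matches '{'; pop; stack = {
pos 17: push '{'; stack = {{
pos 18: '}' matches '{'; pop; stack = {
pos 19: push '{'; stack = {{
pos 20: push '['; stack = {{[
pos 21: ']' matches '['; pop; stack = {{
pos 22: '}' matches '{'; pop; stack = {
pos 23: push '['; stack = {[
pos 24: ']' matches '['; pop; stack = {
pos 25: push '{'; stack = {{
pos 26: push '['; stack = {{[
pos 27: push '['; stack = {{[[
pos 28: ']' matches '['; pop; stack = {{[
pos 29: ']' matches '['; pop; stack = {{
pos 30: push '['; stack = {{[
pos 31: ']' matches '['; pop; stack = {{
pos 32: push '['; stack = {{[
pos 33: push '{'; stack = {{[{
pos 34: '}' matches '{'; pop; stack = {{[
pos 35: ']' matches '['; pop; stack = {{
pos 36: '}' matches '{'; pop; stack = {
pos 37: '}' matches '{'; pop; stack = (empty)
pos 38: push '{'; stack = {
pos 39: '}' matches '{'; pop; stack = (empty)
pos 40: push '('; stack = (
end: stack still non-empty (() → INVALID
Verdict: unclosed openers at end: ( → no

Answer: no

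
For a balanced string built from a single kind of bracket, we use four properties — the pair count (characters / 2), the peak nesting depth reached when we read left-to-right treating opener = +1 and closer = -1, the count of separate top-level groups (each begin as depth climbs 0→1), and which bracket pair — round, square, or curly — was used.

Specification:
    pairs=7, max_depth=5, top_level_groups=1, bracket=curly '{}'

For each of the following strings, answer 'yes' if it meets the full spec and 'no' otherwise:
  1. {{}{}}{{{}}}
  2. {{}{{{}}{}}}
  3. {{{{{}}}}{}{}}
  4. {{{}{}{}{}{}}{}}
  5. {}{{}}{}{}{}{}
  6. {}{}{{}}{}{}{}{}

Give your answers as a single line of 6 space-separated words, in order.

Answer: no no yes no no no

Derivation:
String 1 '{{}{}}{{{}}}': depth seq [1 2 1 2 1 0 1 2 3 2 1 0]
  -> pairs=6 depth=3 groups=2 -> no
String 2 '{{}{{{}}{}}}': depth seq [1 2 1 2 3 4 3 2 3 2 1 0]
  -> pairs=6 depth=4 groups=1 -> no
String 3 '{{{{{}}}}{}{}}': depth seq [1 2 3 4 5 4 3 2 1 2 1 2 1 0]
  -> pairs=7 depth=5 groups=1 -> yes
String 4 '{{{}{}{}{}{}}{}}': depth seq [1 2 3 2 3 2 3 2 3 2 3 2 1 2 1 0]
  -> pairs=8 depth=3 groups=1 -> no
String 5 '{}{{}}{}{}{}{}': depth seq [1 0 1 2 1 0 1 0 1 0 1 0 1 0]
  -> pairs=7 depth=2 groups=6 -> no
String 6 '{}{}{{}}{}{}{}{}': depth seq [1 0 1 0 1 2 1 0 1 0 1 0 1 0 1 0]
  -> pairs=8 depth=2 groups=7 -> no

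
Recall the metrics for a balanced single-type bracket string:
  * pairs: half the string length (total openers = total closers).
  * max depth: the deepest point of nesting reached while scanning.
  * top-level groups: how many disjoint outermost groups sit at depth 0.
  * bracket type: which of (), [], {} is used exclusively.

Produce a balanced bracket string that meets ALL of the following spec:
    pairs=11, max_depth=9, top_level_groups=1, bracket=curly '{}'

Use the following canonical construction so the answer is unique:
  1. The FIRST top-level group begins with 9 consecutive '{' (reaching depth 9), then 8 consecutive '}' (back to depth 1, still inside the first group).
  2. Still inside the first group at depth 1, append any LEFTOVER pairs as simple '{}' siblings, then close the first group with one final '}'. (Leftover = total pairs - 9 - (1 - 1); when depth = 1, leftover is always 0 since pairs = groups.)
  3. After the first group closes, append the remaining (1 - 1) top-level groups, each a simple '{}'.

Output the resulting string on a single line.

Spec: pairs=11 depth=9 groups=1
Leftover pairs = 11 - 9 - (1-1) = 2
First group: deep chain of depth 9 + 2 sibling pairs
Remaining 0 groups: simple '{}' each

Answer: {{{{{{{{{}}}}}}}}{}{}}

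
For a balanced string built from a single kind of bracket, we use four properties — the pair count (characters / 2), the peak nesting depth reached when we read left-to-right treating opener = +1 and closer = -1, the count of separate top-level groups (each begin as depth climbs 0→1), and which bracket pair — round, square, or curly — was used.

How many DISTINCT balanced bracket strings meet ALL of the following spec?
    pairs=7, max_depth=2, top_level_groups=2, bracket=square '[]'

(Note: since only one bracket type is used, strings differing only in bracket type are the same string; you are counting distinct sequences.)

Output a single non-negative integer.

Answer: 6

Derivation:
Spec: pairs=7 depth=2 groups=2
Count(depth <= 2) = 6
Count(depth <= 1) = 0
Count(depth == 2) = 6 - 0 = 6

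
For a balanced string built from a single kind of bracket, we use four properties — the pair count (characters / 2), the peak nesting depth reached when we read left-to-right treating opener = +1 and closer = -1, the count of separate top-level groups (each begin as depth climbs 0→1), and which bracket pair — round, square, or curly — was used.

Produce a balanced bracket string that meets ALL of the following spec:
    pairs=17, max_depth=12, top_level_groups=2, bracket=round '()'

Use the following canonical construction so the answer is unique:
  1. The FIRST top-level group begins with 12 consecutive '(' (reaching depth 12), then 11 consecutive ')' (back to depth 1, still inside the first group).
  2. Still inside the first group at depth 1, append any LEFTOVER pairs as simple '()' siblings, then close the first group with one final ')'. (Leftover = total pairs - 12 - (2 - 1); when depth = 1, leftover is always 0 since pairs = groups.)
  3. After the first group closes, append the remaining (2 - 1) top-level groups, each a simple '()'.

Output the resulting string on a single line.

Answer: (((((((((((()))))))))))()()()())()

Derivation:
Spec: pairs=17 depth=12 groups=2
Leftover pairs = 17 - 12 - (2-1) = 4
First group: deep chain of depth 12 + 4 sibling pairs
Remaining 1 groups: simple '()' each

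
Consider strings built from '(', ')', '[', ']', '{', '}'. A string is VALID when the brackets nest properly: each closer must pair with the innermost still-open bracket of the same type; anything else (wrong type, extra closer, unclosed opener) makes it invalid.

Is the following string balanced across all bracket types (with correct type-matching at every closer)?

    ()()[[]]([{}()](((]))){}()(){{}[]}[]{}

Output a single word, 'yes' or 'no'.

Answer: no

Derivation:
pos 0: push '('; stack = (
pos 1: ')' matches '('; pop; stack = (empty)
pos 2: push '('; stack = (
pos 3: ')' matches '('; pop; stack = (empty)
pos 4: push '['; stack = [
pos 5: push '['; stack = [[
pos 6: ']' matches '['; pop; stack = [
pos 7: ']' matches '['; pop; stack = (empty)
pos 8: push '('; stack = (
pos 9: push '['; stack = ([
pos 10: push '{'; stack = ([{
pos 11: '}' matches '{'; pop; stack = ([
pos 12: push '('; stack = ([(
pos 13: ')' matches '('; pop; stack = ([
pos 14: ']' matches '['; pop; stack = (
pos 15: push '('; stack = ((
pos 16: push '('; stack = (((
pos 17: push '('; stack = ((((
pos 18: saw closer ']' but top of stack is '(' (expected ')') → INVALID
Verdict: type mismatch at position 18: ']' closes '(' → no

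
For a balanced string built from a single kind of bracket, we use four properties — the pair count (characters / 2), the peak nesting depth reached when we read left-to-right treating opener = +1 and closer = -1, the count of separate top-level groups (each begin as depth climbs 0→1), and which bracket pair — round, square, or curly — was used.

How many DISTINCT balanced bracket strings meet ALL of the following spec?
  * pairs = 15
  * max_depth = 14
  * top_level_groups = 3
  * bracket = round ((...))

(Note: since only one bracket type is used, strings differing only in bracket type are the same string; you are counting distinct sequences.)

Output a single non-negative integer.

Answer: 0

Derivation:
Spec: pairs=15 depth=14 groups=3
Count(depth <= 14) = 1931540
Count(depth <= 13) = 1931540
Count(depth == 14) = 1931540 - 1931540 = 0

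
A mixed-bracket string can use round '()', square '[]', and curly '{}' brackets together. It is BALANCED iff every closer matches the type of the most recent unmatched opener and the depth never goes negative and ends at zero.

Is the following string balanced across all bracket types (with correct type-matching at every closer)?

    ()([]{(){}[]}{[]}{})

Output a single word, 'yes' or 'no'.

Answer: yes

Derivation:
pos 0: push '('; stack = (
pos 1: ')' matches '('; pop; stack = (empty)
pos 2: push '('; stack = (
pos 3: push '['; stack = ([
pos 4: ']' matches '['; pop; stack = (
pos 5: push '{'; stack = ({
pos 6: push '('; stack = ({(
pos 7: ')' matches '('; pop; stack = ({
pos 8: push '{'; stack = ({{
pos 9: '}' matches '{'; pop; stack = ({
pos 10: push '['; stack = ({[
pos 11: ']' matches '['; pop; stack = ({
pos 12: '}' matches '{'; pop; stack = (
pos 13: push '{'; stack = ({
pos 14: push '['; stack = ({[
pos 15: ']' matches '['; pop; stack = ({
pos 16: '}' matches '{'; pop; stack = (
pos 17: push '{'; stack = ({
pos 18: '}' matches '{'; pop; stack = (
pos 19: ')' matches '('; pop; stack = (empty)
end: stack empty → VALID
Verdict: properly nested → yes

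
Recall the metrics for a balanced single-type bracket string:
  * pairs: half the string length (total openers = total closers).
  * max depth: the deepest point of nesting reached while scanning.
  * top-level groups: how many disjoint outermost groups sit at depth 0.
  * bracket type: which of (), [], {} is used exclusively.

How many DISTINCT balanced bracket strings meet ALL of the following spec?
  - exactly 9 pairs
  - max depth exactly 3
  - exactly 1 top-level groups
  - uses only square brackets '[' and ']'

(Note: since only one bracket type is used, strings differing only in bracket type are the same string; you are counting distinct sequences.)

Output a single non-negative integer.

Answer: 127

Derivation:
Spec: pairs=9 depth=3 groups=1
Count(depth <= 3) = 128
Count(depth <= 2) = 1
Count(depth == 3) = 128 - 1 = 127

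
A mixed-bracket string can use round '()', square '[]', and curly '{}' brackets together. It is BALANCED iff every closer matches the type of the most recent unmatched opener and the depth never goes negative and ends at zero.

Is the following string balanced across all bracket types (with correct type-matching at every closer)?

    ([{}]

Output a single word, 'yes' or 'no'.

Answer: no

Derivation:
pos 0: push '('; stack = (
pos 1: push '['; stack = ([
pos 2: push '{'; stack = ([{
pos 3: '}' matches '{'; pop; stack = ([
pos 4: ']' matches '['; pop; stack = (
end: stack still non-empty (() → INVALID
Verdict: unclosed openers at end: ( → no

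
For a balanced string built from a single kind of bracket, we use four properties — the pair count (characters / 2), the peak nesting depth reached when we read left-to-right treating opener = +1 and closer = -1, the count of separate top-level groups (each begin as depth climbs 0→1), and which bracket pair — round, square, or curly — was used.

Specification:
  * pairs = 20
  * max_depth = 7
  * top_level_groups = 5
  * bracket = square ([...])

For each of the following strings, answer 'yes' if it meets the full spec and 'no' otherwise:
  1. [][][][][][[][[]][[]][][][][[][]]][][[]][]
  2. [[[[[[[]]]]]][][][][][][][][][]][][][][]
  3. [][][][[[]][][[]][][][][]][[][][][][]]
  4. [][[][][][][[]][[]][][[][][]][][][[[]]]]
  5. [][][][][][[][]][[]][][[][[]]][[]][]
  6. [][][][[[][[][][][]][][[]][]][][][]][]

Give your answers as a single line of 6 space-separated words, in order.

String 1 '[][][][][][[][[]][[]][][][][[][]]][][[]][]': depth seq [1 0 1 0 1 0 1 0 1 0 1 2 1 2 3 2 1 2 3 2 1 2 1 2 1 2 1 2 3 2 3 2 1 0 1 0 1 2 1 0 1 0]
  -> pairs=21 depth=3 groups=9 -> no
String 2 '[[[[[[[]]]]]][][][][][][][][][]][][][][]': depth seq [1 2 3 4 5 6 7 6 5 4 3 2 1 2 1 2 1 2 1 2 1 2 1 2 1 2 1 2 1 2 1 0 1 0 1 0 1 0 1 0]
  -> pairs=20 depth=7 groups=5 -> yes
String 3 '[][][][[[]][][[]][][][][]][[][][][][]]': depth seq [1 0 1 0 1 0 1 2 3 2 1 2 1 2 3 2 1 2 1 2 1 2 1 2 1 0 1 2 1 2 1 2 1 2 1 2 1 0]
  -> pairs=19 depth=3 groups=5 -> no
String 4 '[][[][][][][[]][[]][][[][][]][][][[[]]]]': depth seq [1 0 1 2 1 2 1 2 1 2 1 2 3 2 1 2 3 2 1 2 1 2 3 2 3 2 3 2 1 2 1 2 1 2 3 4 3 2 1 0]
  -> pairs=20 depth=4 groups=2 -> no
String 5 '[][][][][][[][]][[]][][[][[]]][[]][]': depth seq [1 0 1 0 1 0 1 0 1 0 1 2 1 2 1 0 1 2 1 0 1 0 1 2 1 2 3 2 1 0 1 2 1 0 1 0]
  -> pairs=18 depth=3 groups=11 -> no
String 6 '[][][][[[][[][][][]][][[]][]][][][]][]': depth seq [1 0 1 0 1 0 1 2 3 2 3 4 3 4 3 4 3 4 3 2 3 2 3 4 3 2 3 2 1 2 1 2 1 2 1 0 1 0]
  -> pairs=19 depth=4 groups=5 -> no

Answer: no yes no no no no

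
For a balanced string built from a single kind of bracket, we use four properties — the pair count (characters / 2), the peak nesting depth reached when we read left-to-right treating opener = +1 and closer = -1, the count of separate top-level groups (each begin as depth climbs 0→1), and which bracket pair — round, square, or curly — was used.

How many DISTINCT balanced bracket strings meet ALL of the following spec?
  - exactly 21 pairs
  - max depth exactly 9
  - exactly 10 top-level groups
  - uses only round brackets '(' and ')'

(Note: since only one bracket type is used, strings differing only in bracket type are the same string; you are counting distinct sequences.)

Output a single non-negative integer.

Spec: pairs=21 depth=9 groups=10
Count(depth <= 9) = 40316110
Count(depth <= 8) = 40284190
Count(depth == 9) = 40316110 - 40284190 = 31920

Answer: 31920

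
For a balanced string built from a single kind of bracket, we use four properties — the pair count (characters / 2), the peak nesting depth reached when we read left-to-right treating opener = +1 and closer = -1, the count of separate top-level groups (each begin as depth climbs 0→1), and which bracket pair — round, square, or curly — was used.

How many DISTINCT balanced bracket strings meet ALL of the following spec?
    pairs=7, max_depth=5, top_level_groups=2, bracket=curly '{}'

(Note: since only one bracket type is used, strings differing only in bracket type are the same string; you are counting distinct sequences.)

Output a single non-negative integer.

Spec: pairs=7 depth=5 groups=2
Count(depth <= 5) = 130
Count(depth <= 4) = 114
Count(depth == 5) = 130 - 114 = 16

Answer: 16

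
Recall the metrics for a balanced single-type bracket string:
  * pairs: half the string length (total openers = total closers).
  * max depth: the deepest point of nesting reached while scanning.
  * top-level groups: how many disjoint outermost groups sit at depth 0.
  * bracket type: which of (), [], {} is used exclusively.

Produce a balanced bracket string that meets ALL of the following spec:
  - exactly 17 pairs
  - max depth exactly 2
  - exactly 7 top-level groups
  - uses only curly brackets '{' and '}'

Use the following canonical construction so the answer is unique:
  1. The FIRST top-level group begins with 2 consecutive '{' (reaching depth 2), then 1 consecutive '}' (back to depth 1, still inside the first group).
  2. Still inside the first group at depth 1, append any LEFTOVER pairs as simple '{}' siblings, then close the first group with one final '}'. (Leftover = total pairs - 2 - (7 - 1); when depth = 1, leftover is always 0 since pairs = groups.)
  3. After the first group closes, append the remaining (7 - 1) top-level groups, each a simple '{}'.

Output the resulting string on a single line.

Spec: pairs=17 depth=2 groups=7
Leftover pairs = 17 - 2 - (7-1) = 9
First group: deep chain of depth 2 + 9 sibling pairs
Remaining 6 groups: simple '{}' each

Answer: {{}{}{}{}{}{}{}{}{}{}}{}{}{}{}{}{}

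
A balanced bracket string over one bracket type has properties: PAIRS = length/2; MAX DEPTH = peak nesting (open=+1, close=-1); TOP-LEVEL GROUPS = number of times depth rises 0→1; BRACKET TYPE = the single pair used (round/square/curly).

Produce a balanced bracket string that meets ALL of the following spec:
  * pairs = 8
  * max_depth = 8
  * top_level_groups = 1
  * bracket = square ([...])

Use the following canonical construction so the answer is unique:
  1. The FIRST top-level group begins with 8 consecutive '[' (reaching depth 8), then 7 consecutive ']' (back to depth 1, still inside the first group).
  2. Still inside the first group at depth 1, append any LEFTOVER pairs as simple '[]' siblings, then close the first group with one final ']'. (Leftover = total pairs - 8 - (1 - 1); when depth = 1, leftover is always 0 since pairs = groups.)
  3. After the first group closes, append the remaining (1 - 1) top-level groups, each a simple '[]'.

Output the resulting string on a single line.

Answer: [[[[[[[[]]]]]]]]

Derivation:
Spec: pairs=8 depth=8 groups=1
Leftover pairs = 8 - 8 - (1-1) = 0
First group: deep chain of depth 8 + 0 sibling pairs
Remaining 0 groups: simple '[]' each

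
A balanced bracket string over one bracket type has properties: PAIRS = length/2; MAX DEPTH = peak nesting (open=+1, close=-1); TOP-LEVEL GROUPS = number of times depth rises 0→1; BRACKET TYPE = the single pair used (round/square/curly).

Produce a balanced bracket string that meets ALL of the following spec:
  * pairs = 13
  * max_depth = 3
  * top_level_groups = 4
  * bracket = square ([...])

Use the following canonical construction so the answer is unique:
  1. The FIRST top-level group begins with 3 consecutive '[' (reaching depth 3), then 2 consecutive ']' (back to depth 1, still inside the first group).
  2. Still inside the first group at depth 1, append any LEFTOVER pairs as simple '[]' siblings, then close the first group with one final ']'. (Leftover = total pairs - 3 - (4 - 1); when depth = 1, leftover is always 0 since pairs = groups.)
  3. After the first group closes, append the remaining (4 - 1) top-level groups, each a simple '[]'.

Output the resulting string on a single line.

Spec: pairs=13 depth=3 groups=4
Leftover pairs = 13 - 3 - (4-1) = 7
First group: deep chain of depth 3 + 7 sibling pairs
Remaining 3 groups: simple '[]' each

Answer: [[[]][][][][][][][]][][][]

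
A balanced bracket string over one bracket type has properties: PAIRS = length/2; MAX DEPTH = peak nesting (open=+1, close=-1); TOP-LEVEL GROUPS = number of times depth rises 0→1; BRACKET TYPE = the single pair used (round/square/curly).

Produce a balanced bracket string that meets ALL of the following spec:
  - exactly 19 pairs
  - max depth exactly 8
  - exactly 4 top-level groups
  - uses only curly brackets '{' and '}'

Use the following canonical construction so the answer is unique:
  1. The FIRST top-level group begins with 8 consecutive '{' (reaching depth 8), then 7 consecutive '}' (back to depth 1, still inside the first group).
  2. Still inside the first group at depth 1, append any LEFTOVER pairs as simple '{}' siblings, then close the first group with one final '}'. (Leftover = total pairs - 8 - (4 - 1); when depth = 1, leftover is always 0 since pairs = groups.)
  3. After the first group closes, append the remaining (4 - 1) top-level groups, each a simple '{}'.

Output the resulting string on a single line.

Spec: pairs=19 depth=8 groups=4
Leftover pairs = 19 - 8 - (4-1) = 8
First group: deep chain of depth 8 + 8 sibling pairs
Remaining 3 groups: simple '{}' each

Answer: {{{{{{{{}}}}}}}{}{}{}{}{}{}{}{}}{}{}{}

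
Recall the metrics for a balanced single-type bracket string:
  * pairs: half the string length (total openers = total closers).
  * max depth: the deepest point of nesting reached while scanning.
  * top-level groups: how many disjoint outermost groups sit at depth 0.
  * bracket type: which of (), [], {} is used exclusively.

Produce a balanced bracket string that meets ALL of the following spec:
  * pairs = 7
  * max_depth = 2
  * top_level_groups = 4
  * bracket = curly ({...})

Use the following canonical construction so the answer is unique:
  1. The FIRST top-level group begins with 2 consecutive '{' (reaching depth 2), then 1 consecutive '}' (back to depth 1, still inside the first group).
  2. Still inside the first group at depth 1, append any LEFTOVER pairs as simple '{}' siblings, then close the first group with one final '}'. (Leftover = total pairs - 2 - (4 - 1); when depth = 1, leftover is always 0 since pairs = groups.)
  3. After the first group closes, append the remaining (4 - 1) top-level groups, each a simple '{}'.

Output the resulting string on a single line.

Spec: pairs=7 depth=2 groups=4
Leftover pairs = 7 - 2 - (4-1) = 2
First group: deep chain of depth 2 + 2 sibling pairs
Remaining 3 groups: simple '{}' each

Answer: {{}{}{}}{}{}{}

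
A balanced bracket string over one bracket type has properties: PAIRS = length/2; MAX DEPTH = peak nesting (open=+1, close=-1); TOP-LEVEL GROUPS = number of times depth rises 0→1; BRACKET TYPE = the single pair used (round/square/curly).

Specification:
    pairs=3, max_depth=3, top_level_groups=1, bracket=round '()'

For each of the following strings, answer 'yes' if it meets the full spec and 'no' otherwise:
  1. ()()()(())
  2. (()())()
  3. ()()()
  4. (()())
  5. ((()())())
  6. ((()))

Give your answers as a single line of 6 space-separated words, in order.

Answer: no no no no no yes

Derivation:
String 1 '()()()(())': depth seq [1 0 1 0 1 0 1 2 1 0]
  -> pairs=5 depth=2 groups=4 -> no
String 2 '(()())()': depth seq [1 2 1 2 1 0 1 0]
  -> pairs=4 depth=2 groups=2 -> no
String 3 '()()()': depth seq [1 0 1 0 1 0]
  -> pairs=3 depth=1 groups=3 -> no
String 4 '(()())': depth seq [1 2 1 2 1 0]
  -> pairs=3 depth=2 groups=1 -> no
String 5 '((()())())': depth seq [1 2 3 2 3 2 1 2 1 0]
  -> pairs=5 depth=3 groups=1 -> no
String 6 '((()))': depth seq [1 2 3 2 1 0]
  -> pairs=3 depth=3 groups=1 -> yes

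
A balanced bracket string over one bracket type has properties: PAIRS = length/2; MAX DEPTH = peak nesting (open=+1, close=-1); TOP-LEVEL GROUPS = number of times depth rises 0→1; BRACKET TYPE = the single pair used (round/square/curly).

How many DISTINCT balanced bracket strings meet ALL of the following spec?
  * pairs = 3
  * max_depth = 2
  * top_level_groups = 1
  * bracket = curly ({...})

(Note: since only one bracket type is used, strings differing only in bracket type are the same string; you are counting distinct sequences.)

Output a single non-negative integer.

Answer: 1

Derivation:
Spec: pairs=3 depth=2 groups=1
Count(depth <= 2) = 1
Count(depth <= 1) = 0
Count(depth == 2) = 1 - 0 = 1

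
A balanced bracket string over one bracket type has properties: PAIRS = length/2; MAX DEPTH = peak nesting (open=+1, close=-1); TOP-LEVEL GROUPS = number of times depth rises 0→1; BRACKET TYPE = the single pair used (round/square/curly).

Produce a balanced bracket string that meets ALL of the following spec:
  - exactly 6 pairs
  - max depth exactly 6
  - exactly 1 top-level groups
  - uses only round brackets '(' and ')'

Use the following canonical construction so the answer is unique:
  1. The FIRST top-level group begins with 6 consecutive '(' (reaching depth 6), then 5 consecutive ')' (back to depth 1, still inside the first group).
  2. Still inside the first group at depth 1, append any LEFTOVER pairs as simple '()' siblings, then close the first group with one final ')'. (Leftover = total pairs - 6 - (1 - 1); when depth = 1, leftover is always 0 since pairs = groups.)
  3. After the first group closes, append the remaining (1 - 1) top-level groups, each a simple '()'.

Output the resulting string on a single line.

Spec: pairs=6 depth=6 groups=1
Leftover pairs = 6 - 6 - (1-1) = 0
First group: deep chain of depth 6 + 0 sibling pairs
Remaining 0 groups: simple '()' each

Answer: (((((())))))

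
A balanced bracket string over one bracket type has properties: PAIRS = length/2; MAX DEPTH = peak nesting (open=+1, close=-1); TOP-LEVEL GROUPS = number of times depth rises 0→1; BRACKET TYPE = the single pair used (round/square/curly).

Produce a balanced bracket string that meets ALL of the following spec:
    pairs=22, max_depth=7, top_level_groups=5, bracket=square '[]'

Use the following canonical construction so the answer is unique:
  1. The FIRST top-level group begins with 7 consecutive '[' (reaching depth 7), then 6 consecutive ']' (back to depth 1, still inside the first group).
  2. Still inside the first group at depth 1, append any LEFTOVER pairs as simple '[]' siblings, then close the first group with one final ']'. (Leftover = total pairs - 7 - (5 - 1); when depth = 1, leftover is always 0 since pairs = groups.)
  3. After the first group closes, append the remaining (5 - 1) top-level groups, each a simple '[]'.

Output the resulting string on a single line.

Answer: [[[[[[[]]]]]][][][][][][][][][][][]][][][][]

Derivation:
Spec: pairs=22 depth=7 groups=5
Leftover pairs = 22 - 7 - (5-1) = 11
First group: deep chain of depth 7 + 11 sibling pairs
Remaining 4 groups: simple '[]' each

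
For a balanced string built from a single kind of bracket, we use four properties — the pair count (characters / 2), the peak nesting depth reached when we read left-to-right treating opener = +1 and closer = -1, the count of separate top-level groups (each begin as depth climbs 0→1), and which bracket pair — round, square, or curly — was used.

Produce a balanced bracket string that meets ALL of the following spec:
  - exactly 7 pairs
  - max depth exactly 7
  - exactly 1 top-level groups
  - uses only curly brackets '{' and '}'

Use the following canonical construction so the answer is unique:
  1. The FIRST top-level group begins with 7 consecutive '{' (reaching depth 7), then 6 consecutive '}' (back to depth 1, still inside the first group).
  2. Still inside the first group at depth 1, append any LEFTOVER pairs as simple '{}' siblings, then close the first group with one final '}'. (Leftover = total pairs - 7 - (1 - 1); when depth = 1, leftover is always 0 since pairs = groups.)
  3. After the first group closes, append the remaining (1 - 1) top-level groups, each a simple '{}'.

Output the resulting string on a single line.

Spec: pairs=7 depth=7 groups=1
Leftover pairs = 7 - 7 - (1-1) = 0
First group: deep chain of depth 7 + 0 sibling pairs
Remaining 0 groups: simple '{}' each

Answer: {{{{{{{}}}}}}}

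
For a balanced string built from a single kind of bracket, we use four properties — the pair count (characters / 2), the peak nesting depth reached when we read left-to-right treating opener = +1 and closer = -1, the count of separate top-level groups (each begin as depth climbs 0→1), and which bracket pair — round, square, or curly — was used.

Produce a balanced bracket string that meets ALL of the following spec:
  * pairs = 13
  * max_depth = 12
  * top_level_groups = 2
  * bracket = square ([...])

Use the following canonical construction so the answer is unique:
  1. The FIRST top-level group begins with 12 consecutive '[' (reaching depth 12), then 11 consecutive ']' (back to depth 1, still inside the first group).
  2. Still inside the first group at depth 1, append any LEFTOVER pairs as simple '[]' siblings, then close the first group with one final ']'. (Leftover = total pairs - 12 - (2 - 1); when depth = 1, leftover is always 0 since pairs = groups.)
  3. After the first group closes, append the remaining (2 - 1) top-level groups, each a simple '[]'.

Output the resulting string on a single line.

Spec: pairs=13 depth=12 groups=2
Leftover pairs = 13 - 12 - (2-1) = 0
First group: deep chain of depth 12 + 0 sibling pairs
Remaining 1 groups: simple '[]' each

Answer: [[[[[[[[[[[[]]]]]]]]]]]][]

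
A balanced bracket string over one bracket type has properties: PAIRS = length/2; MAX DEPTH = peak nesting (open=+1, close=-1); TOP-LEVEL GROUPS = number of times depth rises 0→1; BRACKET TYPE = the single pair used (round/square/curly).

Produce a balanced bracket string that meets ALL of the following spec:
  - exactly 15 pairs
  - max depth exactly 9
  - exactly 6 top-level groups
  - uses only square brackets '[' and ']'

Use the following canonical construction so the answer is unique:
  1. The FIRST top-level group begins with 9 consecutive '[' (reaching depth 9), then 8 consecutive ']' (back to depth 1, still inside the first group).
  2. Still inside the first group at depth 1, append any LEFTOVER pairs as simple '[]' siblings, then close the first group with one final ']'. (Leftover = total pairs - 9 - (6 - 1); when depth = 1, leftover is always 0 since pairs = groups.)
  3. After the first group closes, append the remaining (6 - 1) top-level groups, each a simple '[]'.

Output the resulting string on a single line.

Answer: [[[[[[[[[]]]]]]]][]][][][][][]

Derivation:
Spec: pairs=15 depth=9 groups=6
Leftover pairs = 15 - 9 - (6-1) = 1
First group: deep chain of depth 9 + 1 sibling pairs
Remaining 5 groups: simple '[]' each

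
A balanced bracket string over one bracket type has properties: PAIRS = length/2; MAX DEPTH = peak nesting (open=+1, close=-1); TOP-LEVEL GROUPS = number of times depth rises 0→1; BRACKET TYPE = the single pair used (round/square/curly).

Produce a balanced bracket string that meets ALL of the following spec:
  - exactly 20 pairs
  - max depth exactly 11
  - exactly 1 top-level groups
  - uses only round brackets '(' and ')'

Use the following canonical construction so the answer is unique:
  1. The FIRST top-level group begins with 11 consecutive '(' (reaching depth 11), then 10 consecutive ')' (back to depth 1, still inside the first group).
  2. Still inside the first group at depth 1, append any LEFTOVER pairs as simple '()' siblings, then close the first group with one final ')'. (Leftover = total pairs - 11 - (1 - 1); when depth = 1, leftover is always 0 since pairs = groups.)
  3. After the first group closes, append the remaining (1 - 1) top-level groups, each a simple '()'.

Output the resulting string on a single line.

Spec: pairs=20 depth=11 groups=1
Leftover pairs = 20 - 11 - (1-1) = 9
First group: deep chain of depth 11 + 9 sibling pairs
Remaining 0 groups: simple '()' each

Answer: ((((((((((())))))))))()()()()()()()()())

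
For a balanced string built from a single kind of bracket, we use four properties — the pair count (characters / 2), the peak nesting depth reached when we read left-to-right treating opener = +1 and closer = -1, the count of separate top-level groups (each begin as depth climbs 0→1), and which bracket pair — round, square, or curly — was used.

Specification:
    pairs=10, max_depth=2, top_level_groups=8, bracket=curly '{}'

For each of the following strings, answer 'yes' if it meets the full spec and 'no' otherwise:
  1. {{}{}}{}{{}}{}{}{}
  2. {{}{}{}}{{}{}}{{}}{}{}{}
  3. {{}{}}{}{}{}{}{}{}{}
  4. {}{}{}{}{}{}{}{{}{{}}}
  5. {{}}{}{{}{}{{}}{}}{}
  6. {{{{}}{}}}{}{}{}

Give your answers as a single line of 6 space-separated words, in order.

Answer: no no yes no no no

Derivation:
String 1 '{{}{}}{}{{}}{}{}{}': depth seq [1 2 1 2 1 0 1 0 1 2 1 0 1 0 1 0 1 0]
  -> pairs=9 depth=2 groups=6 -> no
String 2 '{{}{}{}}{{}{}}{{}}{}{}{}': depth seq [1 2 1 2 1 2 1 0 1 2 1 2 1 0 1 2 1 0 1 0 1 0 1 0]
  -> pairs=12 depth=2 groups=6 -> no
String 3 '{{}{}}{}{}{}{}{}{}{}': depth seq [1 2 1 2 1 0 1 0 1 0 1 0 1 0 1 0 1 0 1 0]
  -> pairs=10 depth=2 groups=8 -> yes
String 4 '{}{}{}{}{}{}{}{{}{{}}}': depth seq [1 0 1 0 1 0 1 0 1 0 1 0 1 0 1 2 1 2 3 2 1 0]
  -> pairs=11 depth=3 groups=8 -> no
String 5 '{{}}{}{{}{}{{}}{}}{}': depth seq [1 2 1 0 1 0 1 2 1 2 1 2 3 2 1 2 1 0 1 0]
  -> pairs=10 depth=3 groups=4 -> no
String 6 '{{{{}}{}}}{}{}{}': depth seq [1 2 3 4 3 2 3 2 1 0 1 0 1 0 1 0]
  -> pairs=8 depth=4 groups=4 -> no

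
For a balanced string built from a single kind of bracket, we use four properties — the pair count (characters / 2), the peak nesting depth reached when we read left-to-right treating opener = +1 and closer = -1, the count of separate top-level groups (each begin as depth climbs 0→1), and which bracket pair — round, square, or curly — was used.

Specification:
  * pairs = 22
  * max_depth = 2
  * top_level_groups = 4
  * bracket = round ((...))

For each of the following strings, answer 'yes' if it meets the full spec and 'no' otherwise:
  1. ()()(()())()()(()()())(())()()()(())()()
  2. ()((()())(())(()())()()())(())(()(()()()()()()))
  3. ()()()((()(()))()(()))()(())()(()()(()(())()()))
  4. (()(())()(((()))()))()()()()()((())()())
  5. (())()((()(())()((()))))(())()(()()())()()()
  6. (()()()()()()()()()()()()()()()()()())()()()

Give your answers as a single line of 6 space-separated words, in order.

Answer: no no no no no yes

Derivation:
String 1 '()()(()())()()(()()())(())()()()(())()()': depth seq [1 0 1 0 1 2 1 2 1 0 1 0 1 0 1 2 1 2 1 2 1 0 1 2 1 0 1 0 1 0 1 0 1 2 1 0 1 0 1 0]
  -> pairs=20 depth=2 groups=13 -> no
String 2 '()((()())(())(()())()()())(())(()(()()()()()()))': depth seq [1 0 1 2 3 2 3 2 1 2 3 2 1 2 3 2 3 2 1 2 1 2 1 2 1 0 1 2 1 0 1 2 1 2 3 2 3 2 3 2 3 2 3 2 3 2 1 0]
  -> pairs=24 depth=3 groups=4 -> no
String 3 '()()()((()(()))()(()))()(())()(()()(()(())()()))': depth seq [1 0 1 0 1 0 1 2 3 2 3 4 3 2 1 2 1 2 3 2 1 0 1 0 1 2 1 0 1 0 1 2 1 2 1 2 3 2 3 4 3 2 3 2 3 2 1 0]
  -> pairs=24 depth=4 groups=8 -> no
String 4 '(()(())()(((()))()))()()()()()((())()())': depth seq [1 2 1 2 3 2 1 2 1 2 3 4 5 4 3 2 3 2 1 0 1 0 1 0 1 0 1 0 1 0 1 2 3 2 1 2 1 2 1 0]
  -> pairs=20 depth=5 groups=7 -> no
String 5 '(())()((()(())()((()))))(())()(()()())()()()': depth seq [1 2 1 0 1 0 1 2 3 2 3 4 3 2 3 2 3 4 5 4 3 2 1 0 1 2 1 0 1 0 1 2 1 2 1 2 1 0 1 0 1 0 1 0]
  -> pairs=22 depth=5 groups=9 -> no
String 6 '(()()()()()()()()()()()()()()()()()())()()()': depth seq [1 2 1 2 1 2 1 2 1 2 1 2 1 2 1 2 1 2 1 2 1 2 1 2 1 2 1 2 1 2 1 2 1 2 1 2 1 0 1 0 1 0 1 0]
  -> pairs=22 depth=2 groups=4 -> yes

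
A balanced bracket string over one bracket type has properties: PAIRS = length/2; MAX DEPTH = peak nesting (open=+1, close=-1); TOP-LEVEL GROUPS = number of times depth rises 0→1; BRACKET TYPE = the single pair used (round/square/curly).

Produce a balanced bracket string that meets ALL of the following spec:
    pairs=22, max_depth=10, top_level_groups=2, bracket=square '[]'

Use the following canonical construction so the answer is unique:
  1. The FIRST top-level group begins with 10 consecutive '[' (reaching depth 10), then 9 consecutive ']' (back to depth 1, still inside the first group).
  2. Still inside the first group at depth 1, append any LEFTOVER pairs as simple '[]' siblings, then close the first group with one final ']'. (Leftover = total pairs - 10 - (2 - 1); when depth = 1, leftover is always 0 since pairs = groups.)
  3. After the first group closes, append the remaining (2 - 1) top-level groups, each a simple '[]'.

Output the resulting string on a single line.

Answer: [[[[[[[[[[]]]]]]]]][][][][][][][][][][][]][]

Derivation:
Spec: pairs=22 depth=10 groups=2
Leftover pairs = 22 - 10 - (2-1) = 11
First group: deep chain of depth 10 + 11 sibling pairs
Remaining 1 groups: simple '[]' each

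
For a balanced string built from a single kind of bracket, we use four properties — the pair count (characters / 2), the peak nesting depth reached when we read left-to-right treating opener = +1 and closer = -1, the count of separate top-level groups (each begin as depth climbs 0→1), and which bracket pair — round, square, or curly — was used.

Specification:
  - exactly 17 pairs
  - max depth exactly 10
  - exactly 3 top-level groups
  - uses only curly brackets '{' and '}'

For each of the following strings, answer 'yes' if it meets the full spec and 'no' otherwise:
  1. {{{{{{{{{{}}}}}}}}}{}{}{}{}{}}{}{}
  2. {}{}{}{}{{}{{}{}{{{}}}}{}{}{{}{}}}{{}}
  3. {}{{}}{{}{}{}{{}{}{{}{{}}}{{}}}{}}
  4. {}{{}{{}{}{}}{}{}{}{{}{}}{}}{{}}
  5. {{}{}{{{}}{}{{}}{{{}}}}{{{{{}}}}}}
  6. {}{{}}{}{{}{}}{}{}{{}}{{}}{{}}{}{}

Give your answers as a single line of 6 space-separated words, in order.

Answer: yes no no no no no

Derivation:
String 1 '{{{{{{{{{{}}}}}}}}}{}{}{}{}{}}{}{}': depth seq [1 2 3 4 5 6 7 8 9 10 9 8 7 6 5 4 3 2 1 2 1 2 1 2 1 2 1 2 1 0 1 0 1 0]
  -> pairs=17 depth=10 groups=3 -> yes
String 2 '{}{}{}{}{{}{{}{}{{{}}}}{}{}{{}{}}}{{}}': depth seq [1 0 1 0 1 0 1 0 1 2 1 2 3 2 3 2 3 4 5 4 3 2 1 2 1 2 1 2 3 2 3 2 1 0 1 2 1 0]
  -> pairs=19 depth=5 groups=6 -> no
String 3 '{}{{}}{{}{}{}{{}{}{{}{{}}}{{}}}{}}': depth seq [1 0 1 2 1 0 1 2 1 2 1 2 1 2 3 2 3 2 3 4 3 4 5 4 3 2 3 4 3 2 1 2 1 0]
  -> pairs=17 depth=5 groups=3 -> no
String 4 '{}{{}{{}{}{}}{}{}{}{{}{}}{}}{{}}': depth seq [1 0 1 2 1 2 3 2 3 2 3 2 1 2 1 2 1 2 1 2 3 2 3 2 1 2 1 0 1 2 1 0]
  -> pairs=16 depth=3 groups=3 -> no
String 5 '{{}{}{{{}}{}{{}}{{{}}}}{{{{{}}}}}}': depth seq [1 2 1 2 1 2 3 4 3 2 3 2 3 4 3 2 3 4 5 4 3 2 1 2 3 4 5 6 5 4 3 2 1 0]
  -> pairs=17 depth=6 groups=1 -> no
String 6 '{}{{}}{}{{}{}}{}{}{{}}{{}}{{}}{}{}': depth seq [1 0 1 2 1 0 1 0 1 2 1 2 1 0 1 0 1 0 1 2 1 0 1 2 1 0 1 2 1 0 1 0 1 0]
  -> pairs=17 depth=2 groups=11 -> no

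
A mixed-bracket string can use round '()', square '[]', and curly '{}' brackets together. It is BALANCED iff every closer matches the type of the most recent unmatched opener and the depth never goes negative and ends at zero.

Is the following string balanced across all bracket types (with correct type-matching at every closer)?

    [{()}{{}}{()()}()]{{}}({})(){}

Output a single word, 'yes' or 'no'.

pos 0: push '['; stack = [
pos 1: push '{'; stack = [{
pos 2: push '('; stack = [{(
pos 3: ')' matches '('; pop; stack = [{
pos 4: '}' matches '{'; pop; stack = [
pos 5: push '{'; stack = [{
pos 6: push '{'; stack = [{{
pos 7: '}' matches '{'; pop; stack = [{
pos 8: '}' matches '{'; pop; stack = [
pos 9: push '{'; stack = [{
pos 10: push '('; stack = [{(
pos 11: ')' matches '('; pop; stack = [{
pos 12: push '('; stack = [{(
pos 13: ')' matches '('; pop; stack = [{
pos 14: '}' matches '{'; pop; stack = [
pos 15: push '('; stack = [(
pos 16: ')' matches '('; pop; stack = [
pos 17: ']' matches '['; pop; stack = (empty)
pos 18: push '{'; stack = {
pos 19: push '{'; stack = {{
pos 20: '}' matches '{'; pop; stack = {
pos 21: '}' matches '{'; pop; stack = (empty)
pos 22: push '('; stack = (
pos 23: push '{'; stack = ({
pos 24: '}' matches '{'; pop; stack = (
pos 25: ')' matches '('; pop; stack = (empty)
pos 26: push '('; stack = (
pos 27: ')' matches '('; pop; stack = (empty)
pos 28: push '{'; stack = {
pos 29: '}' matches '{'; pop; stack = (empty)
end: stack empty → VALID
Verdict: properly nested → yes

Answer: yes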